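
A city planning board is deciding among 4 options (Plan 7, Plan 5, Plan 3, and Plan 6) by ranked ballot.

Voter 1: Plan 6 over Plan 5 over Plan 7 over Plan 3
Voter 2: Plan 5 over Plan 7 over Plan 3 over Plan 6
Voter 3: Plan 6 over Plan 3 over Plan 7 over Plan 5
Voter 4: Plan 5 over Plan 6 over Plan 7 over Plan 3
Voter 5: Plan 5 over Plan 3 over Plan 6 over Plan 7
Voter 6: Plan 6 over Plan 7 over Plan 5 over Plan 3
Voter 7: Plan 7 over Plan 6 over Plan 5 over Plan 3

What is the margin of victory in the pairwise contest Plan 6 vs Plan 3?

3

Ballots ranking Plan 6 above Plan 3: 5.
Ballots ranking Plan 3 above Plan 6: 2.
Plan 6 wins 5–2, a margin of 3.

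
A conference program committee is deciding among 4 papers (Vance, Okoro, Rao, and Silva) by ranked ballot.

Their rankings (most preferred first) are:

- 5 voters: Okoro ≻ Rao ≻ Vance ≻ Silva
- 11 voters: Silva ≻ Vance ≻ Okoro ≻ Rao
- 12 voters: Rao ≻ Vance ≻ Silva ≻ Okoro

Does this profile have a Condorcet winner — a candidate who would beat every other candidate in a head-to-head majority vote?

No

Head-to-head results (28 voters total):
Vance vs Okoro: Vance wins 23–5.
Vance vs Rao: Rao wins 17–11.
Vance vs Silva: Vance wins 17–11.
Okoro vs Rao: Okoro wins 16–12.
Okoro vs Silva: Silva wins 23–5.
Rao vs Silva: Rao wins 17–11.
No candidate beats all others: Vance beats Okoro beats Rao beats Vance, a majority cycle.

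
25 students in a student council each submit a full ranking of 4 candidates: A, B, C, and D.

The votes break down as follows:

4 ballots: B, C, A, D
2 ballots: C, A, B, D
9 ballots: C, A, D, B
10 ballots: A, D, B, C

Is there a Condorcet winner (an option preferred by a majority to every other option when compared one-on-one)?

Head-to-head results (25 voters total):
A vs B: A wins 21–4.
A vs C: C wins 15–10.
A vs D: A wins 25–0.
B vs C: B wins 14–11.
B vs D: D wins 19–6.
C vs D: C wins 15–10.
No candidate beats all others: A beats B beats C beats A, a majority cycle.

No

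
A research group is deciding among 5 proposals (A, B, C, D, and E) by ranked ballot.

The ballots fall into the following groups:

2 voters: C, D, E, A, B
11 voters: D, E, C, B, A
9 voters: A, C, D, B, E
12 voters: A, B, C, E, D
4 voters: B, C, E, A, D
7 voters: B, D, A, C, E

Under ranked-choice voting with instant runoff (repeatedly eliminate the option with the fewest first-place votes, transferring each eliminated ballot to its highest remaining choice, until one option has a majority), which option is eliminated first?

Round 1: A 21, B 11, D 11, C 2, E 0. E has the fewest and is eliminated.
Round 2: A 21, B 11, D 11, C 2. C has the fewest and is eliminated.
Round 3: A 21, D 13, B 11. B has the fewest and is eliminated.
Round 4: A 25, D 20. A has a majority.

E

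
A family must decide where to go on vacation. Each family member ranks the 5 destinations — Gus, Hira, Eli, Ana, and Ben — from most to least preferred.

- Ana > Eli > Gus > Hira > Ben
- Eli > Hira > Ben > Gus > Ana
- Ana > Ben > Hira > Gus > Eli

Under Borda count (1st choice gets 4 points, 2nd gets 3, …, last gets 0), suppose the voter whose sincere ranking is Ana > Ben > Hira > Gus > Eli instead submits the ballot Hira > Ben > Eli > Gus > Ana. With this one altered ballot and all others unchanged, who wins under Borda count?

Eli

Borda totals with the altered ballot: Gus 4, Hira 8, Eli 9, Ana 4, Ben 5.
The switch changes the winner from Ana to Eli.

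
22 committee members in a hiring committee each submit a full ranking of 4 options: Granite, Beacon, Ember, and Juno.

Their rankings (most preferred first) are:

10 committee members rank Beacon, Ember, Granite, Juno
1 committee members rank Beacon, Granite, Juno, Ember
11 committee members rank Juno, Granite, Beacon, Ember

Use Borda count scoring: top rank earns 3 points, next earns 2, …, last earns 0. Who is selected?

Borda scores:
  Granite: 10·1 + 2 + 11·2 = 34
  Beacon: 10·3 + 3 + 11·1 = 44
  Ember: 10·2 + 0 + 11·0 = 20
  Juno: 10·0 + 1 + 11·3 = 34
Beacon has the highest total.

Beacon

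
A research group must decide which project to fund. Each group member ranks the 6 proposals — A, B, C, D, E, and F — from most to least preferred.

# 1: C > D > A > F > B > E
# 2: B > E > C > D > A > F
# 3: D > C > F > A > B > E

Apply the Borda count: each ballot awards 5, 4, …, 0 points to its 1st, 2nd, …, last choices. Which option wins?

Borda scores:
  A: 3 + 1 + 2 = 6
  B: 1 + 5 + 1 = 7
  C: 5 + 3 + 4 = 12
  D: 4 + 2 + 5 = 11
  E: 0 + 4 + 0 = 4
  F: 2 + 0 + 3 = 5
C has the highest total.

C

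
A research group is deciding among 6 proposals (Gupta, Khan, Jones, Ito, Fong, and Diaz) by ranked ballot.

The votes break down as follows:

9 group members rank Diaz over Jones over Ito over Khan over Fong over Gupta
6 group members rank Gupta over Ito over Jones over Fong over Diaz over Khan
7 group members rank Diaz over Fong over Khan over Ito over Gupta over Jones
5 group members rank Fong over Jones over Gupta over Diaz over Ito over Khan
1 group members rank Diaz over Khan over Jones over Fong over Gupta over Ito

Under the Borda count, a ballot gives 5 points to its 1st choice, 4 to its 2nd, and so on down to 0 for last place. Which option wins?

Diaz

Borda scores:
  Gupta: 9·0 + 6·5 + 7·1 + 5·3 + 1 = 53
  Khan: 9·2 + 6·0 + 7·3 + 5·0 + 4 = 43
  Jones: 9·4 + 6·3 + 7·0 + 5·4 + 3 = 77
  Ito: 9·3 + 6·4 + 7·2 + 5·1 + 0 = 70
  Fong: 9·1 + 6·2 + 7·4 + 5·5 + 2 = 76
  Diaz: 9·5 + 6·1 + 7·5 + 5·2 + 5 = 101
Diaz has the highest total.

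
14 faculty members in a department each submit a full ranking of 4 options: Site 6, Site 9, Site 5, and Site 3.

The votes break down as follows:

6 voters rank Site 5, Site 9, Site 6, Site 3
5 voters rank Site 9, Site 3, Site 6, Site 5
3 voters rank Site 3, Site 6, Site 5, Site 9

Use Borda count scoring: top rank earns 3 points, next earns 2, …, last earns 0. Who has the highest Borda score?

Borda scores:
  Site 6: 6·1 + 5·1 + 3·2 = 17
  Site 9: 6·2 + 5·3 + 3·0 = 27
  Site 5: 6·3 + 5·0 + 3·1 = 21
  Site 3: 6·0 + 5·2 + 3·3 = 19
Site 9 has the highest total.

Site 9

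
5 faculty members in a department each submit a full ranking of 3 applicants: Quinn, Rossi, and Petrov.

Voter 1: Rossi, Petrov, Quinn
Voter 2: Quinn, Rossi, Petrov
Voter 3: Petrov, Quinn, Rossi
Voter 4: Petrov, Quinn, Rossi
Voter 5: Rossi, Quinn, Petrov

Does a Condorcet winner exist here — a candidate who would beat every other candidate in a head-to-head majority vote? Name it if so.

None — there is no Condorcet winner

Head-to-head results (5 voters total):
Quinn vs Rossi: Quinn wins 3–2.
Quinn vs Petrov: Petrov wins 3–2.
Rossi vs Petrov: Rossi wins 3–2.
No candidate beats all others: Quinn beats Rossi beats Petrov beats Quinn, a majority cycle.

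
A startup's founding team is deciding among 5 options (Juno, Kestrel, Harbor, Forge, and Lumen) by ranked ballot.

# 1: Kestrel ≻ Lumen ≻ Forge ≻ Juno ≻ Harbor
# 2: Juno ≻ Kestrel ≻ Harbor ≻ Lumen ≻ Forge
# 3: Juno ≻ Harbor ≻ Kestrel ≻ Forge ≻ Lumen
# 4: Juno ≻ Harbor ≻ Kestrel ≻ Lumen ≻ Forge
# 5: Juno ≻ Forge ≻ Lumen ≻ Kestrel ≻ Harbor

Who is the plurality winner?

Juno

First-place vote totals:
  Juno: 4
  Kestrel: 1
  Harbor: 0
  Forge: 0
  Lumen: 0
Juno has the most first-place votes.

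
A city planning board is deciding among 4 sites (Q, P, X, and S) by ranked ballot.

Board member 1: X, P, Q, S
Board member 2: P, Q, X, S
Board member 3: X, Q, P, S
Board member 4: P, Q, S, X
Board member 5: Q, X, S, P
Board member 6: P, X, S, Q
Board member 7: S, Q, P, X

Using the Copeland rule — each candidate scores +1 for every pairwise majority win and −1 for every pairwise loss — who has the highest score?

Pairwise results:
  Q vs P: P wins 4–3.
  Q vs X: Q wins 4–3.
  Q vs S: Q wins 5–2.
  P vs X: P wins 4–3.
  P vs S: P wins 5–2.
  X vs S: X wins 5–2.
Copeland scores (wins − losses):
  Q: 2 − 1 = 1
  P: 3 − 0 = 3
  X: 1 − 2 = -1
  S: 0 − 3 = -3
P has the best Copeland score.

P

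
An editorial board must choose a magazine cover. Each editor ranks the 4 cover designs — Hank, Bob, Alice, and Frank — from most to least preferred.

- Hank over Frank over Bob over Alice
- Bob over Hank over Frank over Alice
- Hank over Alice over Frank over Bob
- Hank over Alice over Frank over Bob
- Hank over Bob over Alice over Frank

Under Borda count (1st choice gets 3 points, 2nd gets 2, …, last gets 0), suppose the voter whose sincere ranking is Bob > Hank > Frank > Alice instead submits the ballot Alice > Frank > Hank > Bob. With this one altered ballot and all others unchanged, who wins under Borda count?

Borda totals with the altered ballot: Hank 13, Bob 3, Alice 8, Frank 6.
The winner is unchanged: still Hank.

Hank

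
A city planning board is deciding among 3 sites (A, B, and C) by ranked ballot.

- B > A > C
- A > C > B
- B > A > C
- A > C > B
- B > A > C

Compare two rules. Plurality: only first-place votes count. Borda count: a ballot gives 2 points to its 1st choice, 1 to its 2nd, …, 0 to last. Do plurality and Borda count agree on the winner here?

No

Plurality first-place counts: A 2, B 3, C 0 → B.
Borda totals: A 7, B 6, C 2 → A.
The two rules disagree: plurality picks B, Borda picks A.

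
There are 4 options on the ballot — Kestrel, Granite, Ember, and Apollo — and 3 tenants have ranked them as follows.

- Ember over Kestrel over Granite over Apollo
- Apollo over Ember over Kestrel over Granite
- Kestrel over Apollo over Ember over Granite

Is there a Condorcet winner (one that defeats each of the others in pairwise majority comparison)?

No

Head-to-head results (3 voters total):
Kestrel vs Granite: Kestrel wins 3–0.
Kestrel vs Ember: Ember wins 2–1.
Kestrel vs Apollo: Kestrel wins 2–1.
Granite vs Ember: Ember wins 3–0.
Granite vs Apollo: Apollo wins 2–1.
Ember vs Apollo: Apollo wins 2–1.
No candidate beats all others: Kestrel beats Apollo beats Ember beats Kestrel, a majority cycle.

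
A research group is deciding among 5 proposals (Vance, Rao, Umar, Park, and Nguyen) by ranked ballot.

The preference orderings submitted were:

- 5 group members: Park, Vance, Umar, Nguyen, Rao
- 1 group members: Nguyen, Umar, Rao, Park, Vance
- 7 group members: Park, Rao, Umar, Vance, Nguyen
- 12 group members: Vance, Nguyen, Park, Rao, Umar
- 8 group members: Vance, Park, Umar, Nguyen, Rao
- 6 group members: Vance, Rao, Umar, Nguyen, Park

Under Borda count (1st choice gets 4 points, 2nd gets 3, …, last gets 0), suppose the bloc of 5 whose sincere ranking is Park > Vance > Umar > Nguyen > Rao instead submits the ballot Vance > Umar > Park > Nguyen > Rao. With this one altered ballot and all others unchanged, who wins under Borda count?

Borda totals with the altered ballot: Vance 131, Rao 53, Umar 60, Park 87, Nguyen 59.
The winner is unchanged: still Vance.

Vance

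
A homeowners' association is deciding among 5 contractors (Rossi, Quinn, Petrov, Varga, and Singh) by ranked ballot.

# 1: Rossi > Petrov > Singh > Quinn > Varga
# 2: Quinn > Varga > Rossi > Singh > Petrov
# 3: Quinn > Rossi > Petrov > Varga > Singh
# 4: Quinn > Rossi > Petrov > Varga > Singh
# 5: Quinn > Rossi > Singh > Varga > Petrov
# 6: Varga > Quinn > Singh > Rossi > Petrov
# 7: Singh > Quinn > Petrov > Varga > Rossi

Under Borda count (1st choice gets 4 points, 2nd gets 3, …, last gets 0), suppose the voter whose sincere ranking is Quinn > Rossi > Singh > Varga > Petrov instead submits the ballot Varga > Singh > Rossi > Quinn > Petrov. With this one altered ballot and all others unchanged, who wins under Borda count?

Borda totals with the altered ballot: Rossi 15, Quinn 20, Petrov 9, Varga 14, Singh 12.
The winner is unchanged: still Quinn.

Quinn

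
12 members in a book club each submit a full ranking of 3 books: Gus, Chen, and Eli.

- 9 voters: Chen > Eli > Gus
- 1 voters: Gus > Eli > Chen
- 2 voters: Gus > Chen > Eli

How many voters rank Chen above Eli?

11

Ballots ranking Chen above Eli: 9+2 = 11.
Ballots ranking Eli above Chen: 1.
So 11 of 12 voters prefer Chen to Eli.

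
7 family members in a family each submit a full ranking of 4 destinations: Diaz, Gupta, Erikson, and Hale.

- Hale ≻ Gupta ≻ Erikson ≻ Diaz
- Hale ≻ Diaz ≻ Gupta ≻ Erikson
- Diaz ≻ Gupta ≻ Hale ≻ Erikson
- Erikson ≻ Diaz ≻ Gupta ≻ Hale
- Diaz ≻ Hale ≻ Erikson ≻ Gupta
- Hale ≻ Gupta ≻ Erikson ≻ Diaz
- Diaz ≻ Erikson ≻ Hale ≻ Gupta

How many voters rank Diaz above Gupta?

5

Ballots ranking Diaz above Gupta: 5.
Ballots ranking Gupta above Diaz: 2.
So 5 of 7 voters prefer Diaz to Gupta.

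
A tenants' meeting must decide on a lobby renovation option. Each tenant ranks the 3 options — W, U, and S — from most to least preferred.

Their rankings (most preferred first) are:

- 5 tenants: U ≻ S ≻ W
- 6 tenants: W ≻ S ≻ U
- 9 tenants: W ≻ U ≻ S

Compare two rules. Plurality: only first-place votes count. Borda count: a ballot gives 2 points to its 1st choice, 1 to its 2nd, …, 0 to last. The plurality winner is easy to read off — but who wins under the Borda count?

Plurality first-place counts: W 15, U 5, S 0 → W.
Borda totals: W 30, U 19, S 11 → W.

W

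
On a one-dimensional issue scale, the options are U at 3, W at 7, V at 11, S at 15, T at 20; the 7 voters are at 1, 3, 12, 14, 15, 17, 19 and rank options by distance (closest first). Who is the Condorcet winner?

With single-peaked preferences on a line, the Condorcet winner is the candidate closest to the median voter.
The median voter (position 14) is closest to S at 15.
Check: S vs T — voters closer to S: 6 of 7.

S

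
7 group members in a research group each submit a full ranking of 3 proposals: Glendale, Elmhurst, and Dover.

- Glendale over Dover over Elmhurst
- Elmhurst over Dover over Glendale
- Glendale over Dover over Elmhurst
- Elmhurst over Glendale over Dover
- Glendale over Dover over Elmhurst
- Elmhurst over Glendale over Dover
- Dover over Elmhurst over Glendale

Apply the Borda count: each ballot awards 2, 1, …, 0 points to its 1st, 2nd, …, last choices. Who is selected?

Borda scores:
  Glendale: 2 + 0 + 2 + 1 + 2 + 1 + 0 = 8
  Elmhurst: 0 + 2 + 0 + 2 + 0 + 2 + 1 = 7
  Dover: 1 + 1 + 1 + 0 + 1 + 0 + 2 = 6
Glendale has the highest total.

Glendale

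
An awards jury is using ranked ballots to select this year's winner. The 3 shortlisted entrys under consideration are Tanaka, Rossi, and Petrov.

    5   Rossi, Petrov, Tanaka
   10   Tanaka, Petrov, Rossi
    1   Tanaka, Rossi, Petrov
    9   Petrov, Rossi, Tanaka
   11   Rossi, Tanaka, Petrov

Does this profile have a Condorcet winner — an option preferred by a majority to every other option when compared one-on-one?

Head-to-head results (36 voters total):
Tanaka vs Rossi: Rossi wins 25–11.
Tanaka vs Petrov: Tanaka wins 22–14.
Rossi vs Petrov: Petrov wins 19–17.
No candidate beats all others: Tanaka beats Petrov beats Rossi beats Tanaka, a majority cycle.

No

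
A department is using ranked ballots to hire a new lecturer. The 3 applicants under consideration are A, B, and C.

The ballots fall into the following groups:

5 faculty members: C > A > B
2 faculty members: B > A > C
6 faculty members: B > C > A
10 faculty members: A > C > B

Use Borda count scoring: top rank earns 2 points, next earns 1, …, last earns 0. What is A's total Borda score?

Borda scores:
  A: 5·1 + 2·1 + 6·0 + 10·2 = 27
  B: 5·0 + 2·2 + 6·2 + 10·0 = 16
  C: 5·2 + 2·0 + 6·1 + 10·1 = 26

27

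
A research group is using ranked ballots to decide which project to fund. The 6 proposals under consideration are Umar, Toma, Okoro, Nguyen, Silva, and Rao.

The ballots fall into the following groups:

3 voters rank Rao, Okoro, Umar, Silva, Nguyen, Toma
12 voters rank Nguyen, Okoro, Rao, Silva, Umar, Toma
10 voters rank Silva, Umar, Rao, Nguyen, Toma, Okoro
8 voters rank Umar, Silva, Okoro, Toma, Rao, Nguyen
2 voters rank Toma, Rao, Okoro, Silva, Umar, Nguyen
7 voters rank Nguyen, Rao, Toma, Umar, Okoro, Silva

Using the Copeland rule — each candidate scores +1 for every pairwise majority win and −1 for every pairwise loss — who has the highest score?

Pairwise results:
  Umar vs Toma: Umar wins 33–9.
  Umar vs Okoro: Umar wins 25–17.
  Umar vs Nguyen: Umar wins 23–19.
  Umar vs Silva: Silva wins 24–18.
  Umar vs Rao: Rao wins 24–18.
  Toma vs Okoro: Okoro wins 23–19.
  Toma vs Nguyen: Nguyen wins 32–10.
  Toma vs Silva: Silva wins 33–9.
  Toma vs Rao: Rao wins 32–10.
  Okoro vs Nguyen: Nguyen wins 29–13.
  Okoro vs Silva: Okoro wins 24–18.
  Okoro vs Rao: Rao wins 22–20.
  Nguyen vs Silva: Silva wins 23–19.
  Nguyen vs Rao: Rao wins 23–19.
  Silva vs Rao: Rao wins 24–18.
Copeland scores (wins − losses):
  Umar: 3 − 2 = 1
  Toma: 0 − 5 = -5
  Okoro: 2 − 3 = -1
  Nguyen: 2 − 3 = -1
  Silva: 3 − 2 = 1
  Rao: 5 − 0 = 5
Rao has the best Copeland score.

Rao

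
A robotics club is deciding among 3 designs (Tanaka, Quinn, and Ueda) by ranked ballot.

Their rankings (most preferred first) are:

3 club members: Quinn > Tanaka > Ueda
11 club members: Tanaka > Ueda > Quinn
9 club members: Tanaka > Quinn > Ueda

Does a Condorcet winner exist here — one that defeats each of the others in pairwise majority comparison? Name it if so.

Tanaka

Head-to-head results (23 voters total):
Tanaka vs Quinn: Tanaka wins 20–3.
Tanaka vs Ueda: Tanaka wins 23–0.
Quinn vs Ueda: Quinn wins 12–11.
Tanaka beats each rival — Quinn (20–3), Ueda (23–0) — so Tanaka is the Condorcet winner.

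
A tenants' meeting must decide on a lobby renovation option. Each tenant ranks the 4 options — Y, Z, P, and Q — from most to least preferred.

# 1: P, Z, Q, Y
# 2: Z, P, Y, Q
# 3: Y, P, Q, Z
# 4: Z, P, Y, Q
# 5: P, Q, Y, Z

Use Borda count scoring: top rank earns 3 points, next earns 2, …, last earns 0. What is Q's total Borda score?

4

Borda scores:
  Y: 0 + 1 + 3 + 1 + 1 = 6
  Z: 2 + 3 + 0 + 3 + 0 = 8
  P: 3 + 2 + 2 + 2 + 3 = 12
  Q: 1 + 0 + 1 + 0 + 2 = 4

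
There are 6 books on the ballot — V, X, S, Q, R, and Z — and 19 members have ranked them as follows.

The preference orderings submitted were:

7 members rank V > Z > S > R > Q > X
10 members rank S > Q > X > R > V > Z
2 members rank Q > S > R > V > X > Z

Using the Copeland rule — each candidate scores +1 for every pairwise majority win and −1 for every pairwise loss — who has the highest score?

Pairwise results:
  V vs X: X wins 10–9.
  V vs S: S wins 12–7.
  V vs Q: Q wins 12–7.
  V vs R: R wins 12–7.
  V vs Z: V wins 19–0.
  X vs S: S wins 19–0.
  X vs Q: Q wins 19–0.
  X vs R: X wins 10–9.
  X vs Z: X wins 12–7.
  S vs Q: S wins 17–2.
  S vs R: S wins 19–0.
  S vs Z: S wins 12–7.
  Q vs R: Q wins 12–7.
  Q vs Z: Q wins 12–7.
  R vs Z: R wins 12–7.
Copeland scores (wins − losses):
  V: 1 − 4 = -3
  X: 3 − 2 = 1
  S: 5 − 0 = 5
  Q: 4 − 1 = 3
  R: 2 − 3 = -1
  Z: 0 − 5 = -5
S has the best Copeland score.

S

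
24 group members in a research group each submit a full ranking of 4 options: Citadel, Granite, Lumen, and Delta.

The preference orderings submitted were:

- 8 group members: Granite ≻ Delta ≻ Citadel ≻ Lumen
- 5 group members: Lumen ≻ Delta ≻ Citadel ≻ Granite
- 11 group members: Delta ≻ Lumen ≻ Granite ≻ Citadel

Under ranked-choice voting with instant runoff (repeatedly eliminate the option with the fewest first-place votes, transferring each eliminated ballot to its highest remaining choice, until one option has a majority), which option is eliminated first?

Round 1: Delta 11, Granite 8, Lumen 5, Citadel 0. Citadel has the fewest and is eliminated.
Round 2: Delta 11, Granite 8, Lumen 5. Lumen has the fewest and is eliminated.
Round 3: Delta 16, Granite 8. Delta has a majority.

Citadel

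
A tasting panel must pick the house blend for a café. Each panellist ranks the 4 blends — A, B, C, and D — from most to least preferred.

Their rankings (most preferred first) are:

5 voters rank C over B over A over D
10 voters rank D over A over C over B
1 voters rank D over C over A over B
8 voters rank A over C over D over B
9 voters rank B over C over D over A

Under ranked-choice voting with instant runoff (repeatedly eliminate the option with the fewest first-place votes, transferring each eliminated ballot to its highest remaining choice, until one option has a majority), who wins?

Round 1: D 11, B 9, A 8, C 5. C has the fewest and is eliminated.
Round 2: B 14, D 11, A 8. A has the fewest and is eliminated.
Round 3: D 19, B 14. D has a majority.

D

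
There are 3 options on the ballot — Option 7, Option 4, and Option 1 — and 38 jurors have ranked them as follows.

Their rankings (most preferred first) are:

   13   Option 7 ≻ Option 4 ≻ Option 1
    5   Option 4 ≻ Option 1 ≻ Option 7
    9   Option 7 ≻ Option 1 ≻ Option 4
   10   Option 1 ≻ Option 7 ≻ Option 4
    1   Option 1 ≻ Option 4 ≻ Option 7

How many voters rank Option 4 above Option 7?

6

Ballots ranking Option 4 above Option 7: 5+1 = 6.
Ballots ranking Option 7 above Option 4: 13+9+10 = 32.
So 6 of 38 voters prefer Option 4 to Option 7.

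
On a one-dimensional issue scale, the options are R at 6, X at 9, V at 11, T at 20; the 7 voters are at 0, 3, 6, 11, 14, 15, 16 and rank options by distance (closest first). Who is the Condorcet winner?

V

With single-peaked preferences on a line, the Condorcet winner is the candidate closest to the median voter.
The median voter (position 11) is closest to V at 11.
Check: V vs X — voters closer to V: 4 of 7.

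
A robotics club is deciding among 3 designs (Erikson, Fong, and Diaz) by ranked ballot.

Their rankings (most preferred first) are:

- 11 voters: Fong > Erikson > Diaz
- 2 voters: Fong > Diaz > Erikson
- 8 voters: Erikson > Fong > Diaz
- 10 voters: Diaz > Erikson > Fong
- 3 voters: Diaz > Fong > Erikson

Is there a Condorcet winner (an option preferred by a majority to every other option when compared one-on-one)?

Head-to-head results (34 voters total):
Erikson vs Fong: Erikson wins 18–16.
Erikson vs Diaz: Erikson wins 19–15.
Fong vs Diaz: Fong wins 21–13.
Erikson beats each rival — Fong (18–16), Diaz (19–15) — so Erikson is the Condorcet winner.

Yes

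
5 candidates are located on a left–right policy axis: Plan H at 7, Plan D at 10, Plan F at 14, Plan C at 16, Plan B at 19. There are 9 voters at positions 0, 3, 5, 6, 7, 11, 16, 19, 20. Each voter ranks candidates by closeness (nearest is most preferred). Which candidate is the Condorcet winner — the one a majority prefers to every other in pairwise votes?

With single-peaked preferences on a line, the Condorcet winner is the candidate closest to the median voter.
The median voter (position 7) is closest to Plan H at 7.
Check: Plan H vs Plan D — voters closer to Plan H: 5 of 9.

Plan H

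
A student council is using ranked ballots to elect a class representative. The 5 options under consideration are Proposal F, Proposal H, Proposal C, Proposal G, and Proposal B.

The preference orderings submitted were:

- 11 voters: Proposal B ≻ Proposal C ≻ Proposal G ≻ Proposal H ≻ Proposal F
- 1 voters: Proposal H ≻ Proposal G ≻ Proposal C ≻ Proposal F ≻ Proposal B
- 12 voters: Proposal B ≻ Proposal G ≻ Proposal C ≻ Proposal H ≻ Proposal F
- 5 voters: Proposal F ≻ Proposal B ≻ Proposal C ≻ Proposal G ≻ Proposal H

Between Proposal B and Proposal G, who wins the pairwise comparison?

Ballots ranking Proposal B above Proposal G: 11+12+5 = 28.
Ballots ranking Proposal G above Proposal B: 1.
Proposal B wins the head-to-head, 28–1.

Proposal B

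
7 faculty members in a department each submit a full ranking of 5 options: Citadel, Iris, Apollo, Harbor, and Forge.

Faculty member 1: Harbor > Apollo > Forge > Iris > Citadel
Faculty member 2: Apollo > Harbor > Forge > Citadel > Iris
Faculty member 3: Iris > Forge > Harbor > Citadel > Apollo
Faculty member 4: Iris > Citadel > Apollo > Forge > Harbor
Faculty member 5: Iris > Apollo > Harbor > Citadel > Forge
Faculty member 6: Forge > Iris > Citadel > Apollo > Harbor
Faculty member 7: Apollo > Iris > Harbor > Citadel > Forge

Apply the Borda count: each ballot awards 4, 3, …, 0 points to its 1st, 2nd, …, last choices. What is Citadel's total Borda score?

Borda scores:
  Citadel: 0 + 1 + 1 + 3 + 1 + 2 + 1 = 9
  Iris: 1 + 0 + 4 + 4 + 4 + 3 + 3 = 19
  Apollo: 3 + 4 + 0 + 2 + 3 + 1 + 4 = 17
  Harbor: 4 + 3 + 2 + 0 + 2 + 0 + 2 = 13
  Forge: 2 + 2 + 3 + 1 + 0 + 4 + 0 = 12

9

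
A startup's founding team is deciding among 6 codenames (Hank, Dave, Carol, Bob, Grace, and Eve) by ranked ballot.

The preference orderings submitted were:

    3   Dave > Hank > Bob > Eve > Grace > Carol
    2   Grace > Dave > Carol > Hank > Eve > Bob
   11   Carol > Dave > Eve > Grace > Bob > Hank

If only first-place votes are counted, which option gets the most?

Carol

First-place vote totals:
  Hank: 0
  Dave: 3
  Carol: 11
  Bob: 0
  Grace: 2
  Eve: 0
Carol has the most first-place votes.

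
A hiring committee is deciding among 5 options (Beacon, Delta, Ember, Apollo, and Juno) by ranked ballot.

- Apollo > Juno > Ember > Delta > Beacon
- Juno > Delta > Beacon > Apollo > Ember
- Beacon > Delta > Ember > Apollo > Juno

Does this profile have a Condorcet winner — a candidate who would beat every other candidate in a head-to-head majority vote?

Head-to-head results (3 voters total):
Beacon vs Delta: Delta wins 2–1.
Beacon vs Ember: Beacon wins 2–1.
Beacon vs Apollo: Beacon wins 2–1.
Beacon vs Juno: Juno wins 2–1.
Delta vs Ember: Delta wins 2–1.
Delta vs Apollo: Delta wins 2–1.
Delta vs Juno: Juno wins 2–1.
Ember vs Apollo: Apollo wins 2–1.
Ember vs Juno: Juno wins 2–1.
Apollo vs Juno: Apollo wins 2–1.
No candidate beats all others: Beacon beats Apollo beats Juno beats Beacon, a majority cycle.

No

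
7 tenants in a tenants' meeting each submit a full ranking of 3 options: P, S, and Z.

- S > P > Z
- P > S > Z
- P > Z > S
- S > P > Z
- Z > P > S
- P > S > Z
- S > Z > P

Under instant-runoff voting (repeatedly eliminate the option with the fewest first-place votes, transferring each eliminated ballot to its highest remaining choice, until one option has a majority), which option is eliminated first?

Z

Round 1: P 3, S 3, Z 1. Z has the fewest and is eliminated.
Round 2: P 4, S 3. P has a majority.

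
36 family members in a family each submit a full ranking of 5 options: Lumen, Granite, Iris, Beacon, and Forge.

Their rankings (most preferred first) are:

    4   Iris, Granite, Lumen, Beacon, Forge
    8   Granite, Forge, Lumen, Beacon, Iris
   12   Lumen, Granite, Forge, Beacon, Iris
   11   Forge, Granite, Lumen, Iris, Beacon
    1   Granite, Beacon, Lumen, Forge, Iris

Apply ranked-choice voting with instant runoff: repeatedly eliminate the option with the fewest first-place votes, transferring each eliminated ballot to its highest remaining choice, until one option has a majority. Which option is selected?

Round 1: Lumen 12, Forge 11, Granite 9, Iris 4, Beacon 0. Beacon has the fewest and is eliminated.
Round 2: Lumen 12, Forge 11, Granite 9, Iris 4. Iris has the fewest and is eliminated.
Round 3: Granite 13, Lumen 12, Forge 11. Forge has the fewest and is eliminated.
Round 4: Granite 24, Lumen 12. Granite has a majority.

Granite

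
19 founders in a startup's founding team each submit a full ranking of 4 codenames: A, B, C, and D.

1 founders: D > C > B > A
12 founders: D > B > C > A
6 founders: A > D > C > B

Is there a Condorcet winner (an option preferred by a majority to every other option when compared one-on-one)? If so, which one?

D

Head-to-head results (19 voters total):
A vs B: B wins 13–6.
A vs C: C wins 13–6.
A vs D: D wins 13–6.
B vs C: B wins 12–7.
B vs D: D wins 19–0.
C vs D: D wins 19–0.
D beats each rival — A (13–6), B (19–0), C (19–0) — so D is the Condorcet winner.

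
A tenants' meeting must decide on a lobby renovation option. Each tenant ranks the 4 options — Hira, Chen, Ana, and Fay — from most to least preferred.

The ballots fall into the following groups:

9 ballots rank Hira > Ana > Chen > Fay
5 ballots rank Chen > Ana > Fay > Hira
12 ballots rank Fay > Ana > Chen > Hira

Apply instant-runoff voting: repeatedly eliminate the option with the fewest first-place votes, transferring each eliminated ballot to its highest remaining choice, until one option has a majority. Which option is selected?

Fay

Round 1: Fay 12, Hira 9, Chen 5, Ana 0. Ana has the fewest and is eliminated.
Round 2: Fay 12, Hira 9, Chen 5. Chen has the fewest and is eliminated.
Round 3: Fay 17, Hira 9. Fay has a majority.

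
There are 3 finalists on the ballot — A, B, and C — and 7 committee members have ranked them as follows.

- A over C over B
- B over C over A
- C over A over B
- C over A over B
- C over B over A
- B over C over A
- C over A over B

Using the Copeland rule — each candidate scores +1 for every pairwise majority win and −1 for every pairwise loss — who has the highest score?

C

Pairwise results:
  A vs B: A wins 4–3.
  A vs C: C wins 6–1.
  B vs C: C wins 5–2.
Copeland scores (wins − losses):
  A: 1 − 1 = 0
  B: 0 − 2 = -2
  C: 2 − 0 = 2
C has the best Copeland score.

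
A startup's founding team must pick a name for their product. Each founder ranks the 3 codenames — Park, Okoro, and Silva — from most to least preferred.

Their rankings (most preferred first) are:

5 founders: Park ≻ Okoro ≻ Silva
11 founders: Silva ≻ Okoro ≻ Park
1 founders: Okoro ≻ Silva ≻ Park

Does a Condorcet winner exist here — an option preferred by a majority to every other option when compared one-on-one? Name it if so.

Silva

Head-to-head results (17 voters total):
Park vs Okoro: Okoro wins 12–5.
Park vs Silva: Silva wins 12–5.
Okoro vs Silva: Silva wins 11–6.
Silva beats each rival — Park (12–5), Okoro (11–6) — so Silva is the Condorcet winner.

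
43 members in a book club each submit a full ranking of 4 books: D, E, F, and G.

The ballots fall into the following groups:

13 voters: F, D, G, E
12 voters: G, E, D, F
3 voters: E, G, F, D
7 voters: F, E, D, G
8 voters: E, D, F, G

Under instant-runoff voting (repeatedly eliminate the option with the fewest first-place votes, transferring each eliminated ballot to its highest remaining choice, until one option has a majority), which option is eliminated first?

D

Round 1: F 20, G 12, E 11, D 0. D has the fewest and is eliminated.
Round 2: F 20, G 12, E 11. E has the fewest and is eliminated.
Round 3: F 28, G 15. F has a majority.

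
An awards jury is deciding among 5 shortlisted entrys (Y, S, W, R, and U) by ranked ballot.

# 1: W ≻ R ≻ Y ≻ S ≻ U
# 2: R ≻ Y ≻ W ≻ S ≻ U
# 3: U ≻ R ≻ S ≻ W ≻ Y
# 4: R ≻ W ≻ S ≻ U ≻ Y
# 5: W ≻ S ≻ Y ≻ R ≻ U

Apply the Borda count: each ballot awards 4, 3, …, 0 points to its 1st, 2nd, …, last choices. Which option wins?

R

Borda scores:
  Y: 2 + 3 + 0 + 0 + 2 = 7
  S: 1 + 1 + 2 + 2 + 3 = 9
  W: 4 + 2 + 1 + 3 + 4 = 14
  R: 3 + 4 + 3 + 4 + 1 = 15
  U: 0 + 0 + 4 + 1 + 0 = 5
R has the highest total.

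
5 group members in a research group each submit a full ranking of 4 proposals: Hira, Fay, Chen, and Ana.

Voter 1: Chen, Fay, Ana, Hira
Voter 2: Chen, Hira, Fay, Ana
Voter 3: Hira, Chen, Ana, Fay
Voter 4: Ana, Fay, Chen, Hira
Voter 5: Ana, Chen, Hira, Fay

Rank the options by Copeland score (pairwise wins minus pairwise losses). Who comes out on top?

Pairwise results:
  Hira vs Fay: Hira wins 3–2.
  Hira vs Chen: Chen wins 4–1.
  Hira vs Ana: Ana wins 3–2.
  Fay vs Chen: Chen wins 4–1.
  Fay vs Ana: Ana wins 3–2.
  Chen vs Ana: Chen wins 3–2.
Copeland scores (wins − losses):
  Hira: 1 − 2 = -1
  Fay: 0 − 3 = -3
  Chen: 3 − 0 = 3
  Ana: 2 − 1 = 1
Chen has the best Copeland score.

Chen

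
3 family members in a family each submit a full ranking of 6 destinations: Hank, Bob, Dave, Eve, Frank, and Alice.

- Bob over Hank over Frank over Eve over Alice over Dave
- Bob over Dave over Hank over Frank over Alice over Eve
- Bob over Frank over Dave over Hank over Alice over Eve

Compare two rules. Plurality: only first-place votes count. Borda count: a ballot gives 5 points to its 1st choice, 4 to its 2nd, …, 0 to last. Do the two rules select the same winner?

Yes

Plurality first-place counts: Hank 0, Bob 3, Dave 0, Eve 0, Frank 0, Alice 0 → Bob.
Borda totals: Hank 9, Bob 15, Dave 7, Eve 2, Frank 9, Alice 3 → Bob.
The two rules agree on Bob.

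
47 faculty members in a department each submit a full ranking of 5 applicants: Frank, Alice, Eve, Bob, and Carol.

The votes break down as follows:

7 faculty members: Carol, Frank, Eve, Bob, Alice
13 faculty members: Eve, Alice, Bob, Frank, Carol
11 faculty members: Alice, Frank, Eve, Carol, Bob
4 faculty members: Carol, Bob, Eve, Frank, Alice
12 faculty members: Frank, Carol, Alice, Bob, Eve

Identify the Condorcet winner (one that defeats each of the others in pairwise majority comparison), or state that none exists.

There is no Condorcet winner

Head-to-head results (47 voters total):
Frank vs Alice: Alice wins 24–23.
Frank vs Eve: Frank wins 30–17.
Frank vs Bob: Frank wins 30–17.
Frank vs Carol: Frank wins 36–11.
Alice vs Eve: Eve wins 24–23.
Alice vs Bob: Alice wins 36–11.
Alice vs Carol: Alice wins 24–23.
Eve vs Bob: Eve wins 31–16.
Eve vs Carol: Eve wins 24–23.
Bob vs Carol: Carol wins 34–13.
No candidate beats all others: Frank beats Eve beats Alice beats Frank, a majority cycle.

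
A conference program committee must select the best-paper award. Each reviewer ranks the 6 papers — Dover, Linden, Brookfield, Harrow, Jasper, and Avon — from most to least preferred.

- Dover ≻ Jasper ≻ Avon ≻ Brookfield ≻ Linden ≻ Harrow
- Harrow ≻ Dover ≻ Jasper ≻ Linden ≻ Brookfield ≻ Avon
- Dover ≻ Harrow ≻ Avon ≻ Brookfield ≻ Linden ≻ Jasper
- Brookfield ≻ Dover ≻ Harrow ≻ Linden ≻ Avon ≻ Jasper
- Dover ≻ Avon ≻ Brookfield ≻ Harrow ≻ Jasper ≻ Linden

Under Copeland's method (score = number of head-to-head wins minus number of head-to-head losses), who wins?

Dover

Pairwise results:
  Dover vs Linden: Dover wins 5–0.
  Dover vs Brookfield: Dover wins 4–1.
  Dover vs Harrow: Dover wins 4–1.
  Dover vs Jasper: Dover wins 5–0.
  Dover vs Avon: Dover wins 5–0.
  Linden vs Brookfield: Brookfield wins 4–1.
  Linden vs Harrow: Harrow wins 4–1.
  Linden vs Jasper: Jasper wins 3–2.
  Linden vs Avon: Avon wins 3–2.
  Brookfield vs Harrow: Brookfield wins 3–2.
  Brookfield vs Jasper: Brookfield wins 3–2.
  Brookfield vs Avon: Avon wins 3–2.
  Harrow vs Jasper: Harrow wins 4–1.
  Harrow vs Avon: Harrow wins 3–2.
  Jasper vs Avon: Avon wins 3–2.
Copeland scores (wins − losses):
  Dover: 5 − 0 = 5
  Linden: 0 − 5 = -5
  Brookfield: 3 − 2 = 1
  Harrow: 3 − 2 = 1
  Jasper: 1 − 4 = -3
  Avon: 3 − 2 = 1
Dover has the best Copeland score.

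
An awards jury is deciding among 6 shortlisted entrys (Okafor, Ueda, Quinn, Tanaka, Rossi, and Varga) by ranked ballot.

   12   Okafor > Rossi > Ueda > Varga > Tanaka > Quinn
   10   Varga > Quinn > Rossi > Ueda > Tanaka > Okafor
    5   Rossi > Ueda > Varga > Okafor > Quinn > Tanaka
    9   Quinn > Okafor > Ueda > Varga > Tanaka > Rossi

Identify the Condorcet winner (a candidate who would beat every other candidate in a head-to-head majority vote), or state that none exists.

Head-to-head results (36 voters total):
Okafor vs Ueda: Okafor wins 21–15.
Okafor vs Quinn: Quinn wins 19–17.
Okafor vs Tanaka: Okafor wins 26–10.
Okafor vs Rossi: Okafor wins 21–15.
Okafor vs Varga: Okafor wins 21–15.
Ueda vs Quinn: Quinn wins 19–17.
Ueda vs Tanaka: Ueda wins 36–0.
Ueda vs Rossi: Rossi wins 27–9.
Ueda vs Varga: Ueda wins 26–10.
Quinn vs Tanaka: Quinn wins 24–12.
Quinn vs Rossi: Quinn wins 19–17.
Quinn vs Varga: Varga wins 27–9.
Tanaka vs Rossi: Rossi wins 27–9.
Tanaka vs Varga: Varga wins 36–0.
Rossi vs Varga: Varga wins 19–17.
No candidate beats all others: Okafor beats Varga beats Quinn beats Okafor, a majority cycle.

No Condorcet winner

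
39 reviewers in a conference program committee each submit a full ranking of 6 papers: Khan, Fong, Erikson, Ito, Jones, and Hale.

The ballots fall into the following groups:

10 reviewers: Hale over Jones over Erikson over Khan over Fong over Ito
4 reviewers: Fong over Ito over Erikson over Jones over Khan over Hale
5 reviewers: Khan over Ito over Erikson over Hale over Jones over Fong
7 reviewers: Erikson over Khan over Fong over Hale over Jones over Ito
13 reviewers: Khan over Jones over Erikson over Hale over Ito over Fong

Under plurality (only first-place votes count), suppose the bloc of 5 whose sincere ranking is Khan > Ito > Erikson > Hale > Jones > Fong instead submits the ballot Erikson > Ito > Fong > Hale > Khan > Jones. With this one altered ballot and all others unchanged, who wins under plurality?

Khan

First-place totals with the altered ballot: Khan 13, Fong 4, Erikson 12, Ito 0, Jones 0, Hale 10.
The winner is unchanged: still Khan.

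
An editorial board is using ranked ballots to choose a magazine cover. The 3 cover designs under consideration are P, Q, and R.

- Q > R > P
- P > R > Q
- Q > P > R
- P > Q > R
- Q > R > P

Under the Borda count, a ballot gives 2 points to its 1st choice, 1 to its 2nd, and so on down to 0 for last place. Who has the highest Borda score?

Borda scores:
  P: 0 + 2 + 1 + 2 + 0 = 5
  Q: 2 + 0 + 2 + 1 + 2 = 7
  R: 1 + 1 + 0 + 0 + 1 = 3
Q has the highest total.

Q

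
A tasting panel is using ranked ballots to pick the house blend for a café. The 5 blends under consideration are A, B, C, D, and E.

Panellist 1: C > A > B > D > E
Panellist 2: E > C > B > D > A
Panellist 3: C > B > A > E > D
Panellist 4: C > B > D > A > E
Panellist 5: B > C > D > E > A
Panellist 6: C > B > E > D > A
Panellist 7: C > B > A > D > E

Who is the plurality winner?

First-place vote totals:
  A: 0
  B: 1
  C: 5
  D: 0
  E: 1
C has the most first-place votes.

C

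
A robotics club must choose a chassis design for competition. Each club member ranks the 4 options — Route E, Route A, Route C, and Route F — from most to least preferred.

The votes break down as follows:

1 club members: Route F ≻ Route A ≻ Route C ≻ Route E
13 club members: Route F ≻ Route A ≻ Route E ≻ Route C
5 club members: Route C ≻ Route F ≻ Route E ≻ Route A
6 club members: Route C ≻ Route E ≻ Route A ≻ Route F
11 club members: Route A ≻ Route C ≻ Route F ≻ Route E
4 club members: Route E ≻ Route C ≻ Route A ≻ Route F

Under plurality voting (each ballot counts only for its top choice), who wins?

First-place vote totals:
  Route E: 4
  Route A: 11
  Route C: 11
  Route F: 14
Route F has the most first-place votes.

Route F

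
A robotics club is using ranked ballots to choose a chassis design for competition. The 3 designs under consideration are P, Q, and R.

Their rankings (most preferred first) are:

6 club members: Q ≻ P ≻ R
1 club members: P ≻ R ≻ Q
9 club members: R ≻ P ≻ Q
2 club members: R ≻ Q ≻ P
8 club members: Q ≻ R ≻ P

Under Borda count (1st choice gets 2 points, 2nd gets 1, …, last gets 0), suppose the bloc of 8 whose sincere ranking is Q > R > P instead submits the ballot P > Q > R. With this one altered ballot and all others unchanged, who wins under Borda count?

Borda totals with the altered ballot: P 33, Q 22, R 23.
The switch changes the winner from R to P.

P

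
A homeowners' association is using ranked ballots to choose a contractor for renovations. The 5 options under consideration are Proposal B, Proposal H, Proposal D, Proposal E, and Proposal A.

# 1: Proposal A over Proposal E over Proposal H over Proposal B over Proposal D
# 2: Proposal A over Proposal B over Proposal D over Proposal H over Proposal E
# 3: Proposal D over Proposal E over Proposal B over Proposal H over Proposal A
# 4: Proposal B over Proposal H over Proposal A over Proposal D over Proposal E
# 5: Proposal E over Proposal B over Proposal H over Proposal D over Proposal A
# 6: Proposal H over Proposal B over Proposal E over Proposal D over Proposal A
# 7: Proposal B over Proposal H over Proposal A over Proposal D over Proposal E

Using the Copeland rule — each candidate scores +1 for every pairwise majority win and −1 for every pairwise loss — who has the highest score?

Pairwise results:
  Proposal B vs Proposal H: Proposal B wins 5–2.
  Proposal B vs Proposal D: Proposal B wins 6–1.
  Proposal B vs Proposal E: Proposal B wins 4–3.
  Proposal B vs Proposal A: Proposal B wins 5–2.
  Proposal H vs Proposal D: Proposal H wins 5–2.
  Proposal H vs Proposal E: Proposal H wins 4–3.
  Proposal H vs Proposal A: Proposal H wins 5–2.
  Proposal D vs Proposal E: Proposal D wins 4–3.
  Proposal D vs Proposal A: Proposal A wins 4–3.
  Proposal E vs Proposal A: Proposal A wins 4–3.
Copeland scores (wins − losses):
  Proposal B: 4 − 0 = 4
  Proposal H: 3 − 1 = 2
  Proposal D: 1 − 3 = -2
  Proposal E: 0 − 4 = -4
  Proposal A: 2 − 2 = 0
Proposal B has the best Copeland score.

Proposal B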